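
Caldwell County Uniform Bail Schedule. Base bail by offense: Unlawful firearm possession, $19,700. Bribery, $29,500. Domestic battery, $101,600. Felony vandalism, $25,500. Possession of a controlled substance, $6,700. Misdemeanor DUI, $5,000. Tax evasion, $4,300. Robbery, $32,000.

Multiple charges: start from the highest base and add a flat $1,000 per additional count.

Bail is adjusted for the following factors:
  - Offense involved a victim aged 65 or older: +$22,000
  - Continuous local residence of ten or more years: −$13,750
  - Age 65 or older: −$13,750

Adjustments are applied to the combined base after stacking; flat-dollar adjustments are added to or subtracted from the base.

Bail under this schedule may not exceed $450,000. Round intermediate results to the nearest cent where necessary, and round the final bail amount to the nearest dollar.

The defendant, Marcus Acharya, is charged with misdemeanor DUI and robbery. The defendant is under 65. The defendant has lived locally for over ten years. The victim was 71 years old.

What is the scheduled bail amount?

Base amounts from the schedule: misdemeanor DUI $5,000; robbery $32,000.
Stacking rule: highest base plus $1,000 per additional charge. Highest is robbery at $32,000; 1 additional charge → +$1,000. Combined base = $33,000.
Offense involved a victim aged 65 or older (+$22,000 flat): $33,000 + $22,000 = $55,000.
Continuous local residence of ten or more years (−$13,750 flat): $55,000 − $13,750 = $41,250.
$41,250 is within the $450,000 maximum.

$41,250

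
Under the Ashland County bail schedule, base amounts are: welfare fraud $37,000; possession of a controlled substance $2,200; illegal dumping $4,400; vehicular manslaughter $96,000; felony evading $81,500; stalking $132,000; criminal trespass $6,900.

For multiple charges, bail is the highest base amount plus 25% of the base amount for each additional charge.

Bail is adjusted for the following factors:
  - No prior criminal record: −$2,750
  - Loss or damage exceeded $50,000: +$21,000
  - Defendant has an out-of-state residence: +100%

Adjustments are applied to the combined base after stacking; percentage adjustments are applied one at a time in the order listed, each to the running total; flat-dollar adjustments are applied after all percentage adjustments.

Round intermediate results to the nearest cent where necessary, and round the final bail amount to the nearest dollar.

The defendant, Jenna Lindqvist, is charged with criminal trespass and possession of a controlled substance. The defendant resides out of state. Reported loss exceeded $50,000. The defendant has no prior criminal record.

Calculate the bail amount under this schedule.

$33,150

Base amounts from the schedule: criminal trespass $6,900; possession of a controlled substance $2,200.
Stacking rule: highest base plus 25% of each additional charge. Highest is criminal trespass at $6,900. Additional: $2,200 × 25% = $550. Combined base = $6,900 + $550 = $7,450.
Defendant has an out-of-state residence (+100%): $7,450 × 2 = $14,900.
No prior criminal record (−$2,750 flat): $14,900 − $2,750 = $12,150.
Loss or damage exceeded $50,000 (+$21,000 flat): $12,150 + $21,000 = $33,150.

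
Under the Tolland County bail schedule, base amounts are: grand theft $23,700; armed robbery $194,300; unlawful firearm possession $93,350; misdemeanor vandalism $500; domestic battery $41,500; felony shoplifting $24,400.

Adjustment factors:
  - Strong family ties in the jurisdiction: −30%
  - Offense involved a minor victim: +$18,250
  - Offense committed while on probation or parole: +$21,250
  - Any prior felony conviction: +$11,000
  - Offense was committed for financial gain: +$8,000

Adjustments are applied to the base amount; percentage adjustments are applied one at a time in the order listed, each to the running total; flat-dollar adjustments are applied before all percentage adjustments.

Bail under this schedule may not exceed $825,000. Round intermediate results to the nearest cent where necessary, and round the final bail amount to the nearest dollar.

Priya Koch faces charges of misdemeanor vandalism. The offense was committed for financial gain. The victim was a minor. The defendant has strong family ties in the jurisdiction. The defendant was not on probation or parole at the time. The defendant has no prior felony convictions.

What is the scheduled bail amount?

Base amounts from the schedule: misdemeanor vandalism $500.
Single charge. Combined base = $500.
Offense involved a minor victim (+$18,250 flat): $500 + $18,250 = $18,750.
Offense was committed for financial gain (+$8,000 flat): $18,750 + $8,000 = $26,750.
Strong family ties in the jurisdiction (−30%): $26,750 × 0.7 = $18,725.
$18,725 is within the $825,000 maximum.

$18,725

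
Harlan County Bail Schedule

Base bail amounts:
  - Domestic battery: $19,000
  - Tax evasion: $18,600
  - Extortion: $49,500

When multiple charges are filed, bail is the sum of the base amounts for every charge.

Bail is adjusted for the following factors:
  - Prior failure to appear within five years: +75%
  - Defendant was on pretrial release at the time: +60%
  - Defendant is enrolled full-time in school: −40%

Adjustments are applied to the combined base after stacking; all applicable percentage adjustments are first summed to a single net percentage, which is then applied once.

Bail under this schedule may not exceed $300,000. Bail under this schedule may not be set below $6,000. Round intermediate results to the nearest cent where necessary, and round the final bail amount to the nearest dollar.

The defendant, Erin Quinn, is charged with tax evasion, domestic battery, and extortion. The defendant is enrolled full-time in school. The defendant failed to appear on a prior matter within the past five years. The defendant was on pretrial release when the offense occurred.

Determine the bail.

Base amounts from the schedule: tax evasion $18,600; domestic battery $19,000; extortion $49,500.
Stacking rule: sum of all bases. $18,600 + $19,000 + $49,500 = $87,100.
Net percentage adjustment: +75% +60% −40% = +95%. $87,100 × 1.95 = $169,845.
$169,845 is within the $300,000 maximum.
$169,845 is at or above the $6,000 minimum.

$169,845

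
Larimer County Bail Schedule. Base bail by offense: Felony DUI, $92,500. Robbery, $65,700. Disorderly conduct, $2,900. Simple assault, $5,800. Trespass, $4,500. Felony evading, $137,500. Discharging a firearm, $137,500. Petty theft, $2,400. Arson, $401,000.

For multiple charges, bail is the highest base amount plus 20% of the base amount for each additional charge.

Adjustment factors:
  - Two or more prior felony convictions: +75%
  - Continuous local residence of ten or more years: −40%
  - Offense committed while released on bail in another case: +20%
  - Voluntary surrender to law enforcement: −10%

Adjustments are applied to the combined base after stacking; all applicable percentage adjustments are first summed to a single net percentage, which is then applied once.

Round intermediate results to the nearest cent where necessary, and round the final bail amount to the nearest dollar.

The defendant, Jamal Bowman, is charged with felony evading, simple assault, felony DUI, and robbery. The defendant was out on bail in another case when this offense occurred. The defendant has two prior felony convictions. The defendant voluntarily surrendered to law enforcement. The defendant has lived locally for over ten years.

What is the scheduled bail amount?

Base amounts from the schedule: felony evading $137,500; simple assault $5,800; felony DUI $92,500; robbery $65,700.
Stacking rule: highest base plus 20% of each additional charge. Highest is felony evading at $137,500. Additional: $5,800 × 20% = $1,160; $92,500 × 20% = $18,500; $65,700 × 20% = $13,140. Combined base = $137,500 + $32,800 = $170,300.
Net percentage adjustment: +75% −40% +20% −10% = +45%. $170,300 × 1.45 = $246,935.

$246,935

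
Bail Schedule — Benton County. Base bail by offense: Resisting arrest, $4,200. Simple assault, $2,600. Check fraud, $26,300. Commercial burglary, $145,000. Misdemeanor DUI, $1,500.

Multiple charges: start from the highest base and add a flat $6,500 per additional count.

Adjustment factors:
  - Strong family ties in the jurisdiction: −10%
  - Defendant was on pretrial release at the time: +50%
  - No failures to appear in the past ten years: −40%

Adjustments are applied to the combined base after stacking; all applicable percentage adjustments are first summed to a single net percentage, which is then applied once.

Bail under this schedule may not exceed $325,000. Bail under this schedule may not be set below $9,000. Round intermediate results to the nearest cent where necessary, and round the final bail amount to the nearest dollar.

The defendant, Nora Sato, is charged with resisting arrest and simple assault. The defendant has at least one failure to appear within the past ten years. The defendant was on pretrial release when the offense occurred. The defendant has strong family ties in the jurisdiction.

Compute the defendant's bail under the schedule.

Base amounts from the schedule: resisting arrest $4,200; simple assault $2,600.
Stacking rule: highest base plus $6,500 per additional charge. Highest is resisting arrest at $4,200; 1 additional charge → +$6,500. Combined base = $10,700.
Net percentage adjustment: −10% +50% = +40%. $10,700 × 1.4 = $14,980.
$14,980 is within the $325,000 maximum.
$14,980 is at or above the $9,000 minimum.

$14,980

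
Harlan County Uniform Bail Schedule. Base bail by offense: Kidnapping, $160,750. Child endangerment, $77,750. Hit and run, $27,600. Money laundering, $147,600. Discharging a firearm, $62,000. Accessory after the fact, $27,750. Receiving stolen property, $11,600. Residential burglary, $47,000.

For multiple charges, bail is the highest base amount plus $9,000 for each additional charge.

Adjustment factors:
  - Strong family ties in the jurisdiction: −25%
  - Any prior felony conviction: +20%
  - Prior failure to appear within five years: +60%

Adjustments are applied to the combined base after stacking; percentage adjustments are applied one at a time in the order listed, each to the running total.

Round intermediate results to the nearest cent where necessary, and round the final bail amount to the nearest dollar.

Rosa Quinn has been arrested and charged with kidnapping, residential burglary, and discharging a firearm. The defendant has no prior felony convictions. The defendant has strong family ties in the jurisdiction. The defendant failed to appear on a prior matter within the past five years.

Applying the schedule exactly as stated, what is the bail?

$214,500

Base amounts from the schedule: kidnapping $160,750; residential burglary $47,000; discharging a firearm $62,000.
Stacking rule: highest base plus $9,000 per additional charge. Highest is kidnapping at $160,750; 2 additional charges → +$18,000. Combined base = $178,750.
Strong family ties in the jurisdiction (−25%): $178,750 × 0.75 = $134,062.50.
Prior failure to appear within five years (+60%): $134,062.50 × 1.6 = $214,500.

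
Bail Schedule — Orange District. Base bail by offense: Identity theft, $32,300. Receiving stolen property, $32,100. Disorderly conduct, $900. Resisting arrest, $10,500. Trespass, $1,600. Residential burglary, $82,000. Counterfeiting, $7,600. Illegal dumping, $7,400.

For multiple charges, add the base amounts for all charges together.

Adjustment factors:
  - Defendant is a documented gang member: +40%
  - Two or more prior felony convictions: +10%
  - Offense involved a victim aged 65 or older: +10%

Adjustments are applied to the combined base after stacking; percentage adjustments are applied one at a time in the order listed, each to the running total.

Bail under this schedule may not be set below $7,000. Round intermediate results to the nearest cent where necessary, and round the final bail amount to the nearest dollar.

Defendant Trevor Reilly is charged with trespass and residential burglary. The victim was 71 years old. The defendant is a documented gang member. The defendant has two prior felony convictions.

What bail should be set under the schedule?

Base amounts from the schedule: trespass $1,600; residential burglary $82,000.
Stacking rule: sum of all bases. $1,600 + $82,000 = $83,600.
Defendant is a documented gang member (+40%): $83,600 × 1.4 = $117,040.
Two or more prior felony convictions (+10%): $117,040 × 1.1 = $128,744.
Offense involved a victim aged 65 or older (+10%): $128,744 × 1.1 = $141,618.40.
$141,618.40 is at or above the $7,000 minimum.
Rounded to the nearest dollar: $141,618.

$141,618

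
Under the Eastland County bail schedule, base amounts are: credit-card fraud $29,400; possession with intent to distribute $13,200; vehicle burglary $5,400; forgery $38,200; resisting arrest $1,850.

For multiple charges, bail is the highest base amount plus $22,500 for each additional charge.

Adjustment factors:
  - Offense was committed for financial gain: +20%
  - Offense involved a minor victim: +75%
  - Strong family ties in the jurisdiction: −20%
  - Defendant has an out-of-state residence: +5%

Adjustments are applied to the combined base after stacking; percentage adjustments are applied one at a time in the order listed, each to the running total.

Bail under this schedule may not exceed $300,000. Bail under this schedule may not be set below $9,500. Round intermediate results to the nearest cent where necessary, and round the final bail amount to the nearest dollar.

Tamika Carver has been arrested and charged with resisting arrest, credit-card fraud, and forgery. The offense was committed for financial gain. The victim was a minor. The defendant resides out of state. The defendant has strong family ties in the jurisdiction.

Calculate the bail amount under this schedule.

$146,765

Base amounts from the schedule: resisting arrest $1,850; credit-card fraud $29,400; forgery $38,200.
Stacking rule: highest base plus $22,500 per additional charge. Highest is forgery at $38,200; 2 additional charges → +$45,000. Combined base = $83,200.
Offense was committed for financial gain (+20%): $83,200 × 1.2 = $99,840.
Offense involved a minor victim (+75%): $99,840 × 1.75 = $174,720.
Strong family ties in the jurisdiction (−20%): $174,720 × 0.8 = $139,776.
Defendant has an out-of-state residence (+5%): $139,776 × 1.05 = $146,764.80.
$146,764.80 is within the $300,000 maximum.
$146,764.80 is at or above the $9,500 minimum.
Rounded to the nearest dollar: $146,765.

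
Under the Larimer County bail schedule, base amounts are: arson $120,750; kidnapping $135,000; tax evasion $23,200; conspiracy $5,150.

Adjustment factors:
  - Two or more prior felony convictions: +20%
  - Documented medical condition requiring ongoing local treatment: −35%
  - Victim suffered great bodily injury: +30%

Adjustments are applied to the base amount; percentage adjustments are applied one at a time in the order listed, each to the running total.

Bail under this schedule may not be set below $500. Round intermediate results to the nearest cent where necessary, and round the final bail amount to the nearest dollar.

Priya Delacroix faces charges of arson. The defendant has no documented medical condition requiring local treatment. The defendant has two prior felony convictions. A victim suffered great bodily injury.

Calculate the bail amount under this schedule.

Base amounts from the schedule: arson $120,750.
Single charge. Combined base = $120,750.
Two or more prior felony convictions (+20%): $120,750 × 1.2 = $144,900.
Victim suffered great bodily injury (+30%): $144,900 × 1.3 = $188,370.
$188,370 is at or above the $500 minimum.

$188,370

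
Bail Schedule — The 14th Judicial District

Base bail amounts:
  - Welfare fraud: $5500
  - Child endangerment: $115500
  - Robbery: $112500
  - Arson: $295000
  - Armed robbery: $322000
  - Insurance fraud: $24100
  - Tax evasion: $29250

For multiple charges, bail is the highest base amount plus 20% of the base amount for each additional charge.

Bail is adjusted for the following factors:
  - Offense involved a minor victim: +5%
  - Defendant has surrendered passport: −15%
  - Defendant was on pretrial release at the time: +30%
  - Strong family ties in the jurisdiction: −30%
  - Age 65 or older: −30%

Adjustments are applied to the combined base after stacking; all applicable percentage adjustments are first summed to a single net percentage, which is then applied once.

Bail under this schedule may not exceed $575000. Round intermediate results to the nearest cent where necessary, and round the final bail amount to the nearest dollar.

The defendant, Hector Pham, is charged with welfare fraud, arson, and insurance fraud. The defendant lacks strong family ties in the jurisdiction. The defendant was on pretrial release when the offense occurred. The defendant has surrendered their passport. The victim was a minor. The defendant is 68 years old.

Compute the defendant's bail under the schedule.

$270828

Base amounts from the schedule: welfare fraud $5500; arson $295000; insurance fraud $24100.
Stacking rule: highest base plus 20% of each additional charge. Highest is arson at $295000. Additional: $5500 × 20% = $1100; $24100 × 20% = $4820. Combined base = $295000 + $5920 = $300920.
Net percentage adjustment: +5% −15% +30% −30% = −10%. $300920 × 0.9 = $270828.
$270828 is within the $575000 maximum.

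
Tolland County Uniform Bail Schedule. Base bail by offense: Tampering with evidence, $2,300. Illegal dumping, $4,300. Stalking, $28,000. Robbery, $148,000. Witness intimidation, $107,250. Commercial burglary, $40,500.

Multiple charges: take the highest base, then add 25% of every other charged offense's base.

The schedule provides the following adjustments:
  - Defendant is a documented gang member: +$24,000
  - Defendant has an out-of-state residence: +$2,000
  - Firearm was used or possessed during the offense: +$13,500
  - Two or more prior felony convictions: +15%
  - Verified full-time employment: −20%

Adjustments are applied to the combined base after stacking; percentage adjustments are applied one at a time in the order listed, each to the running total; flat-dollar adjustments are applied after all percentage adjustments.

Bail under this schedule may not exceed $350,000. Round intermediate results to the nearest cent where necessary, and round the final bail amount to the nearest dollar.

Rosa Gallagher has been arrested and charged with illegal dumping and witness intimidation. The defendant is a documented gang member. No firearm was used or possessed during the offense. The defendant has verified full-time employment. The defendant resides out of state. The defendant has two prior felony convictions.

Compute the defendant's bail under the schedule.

Base amounts from the schedule: illegal dumping $4,300; witness intimidation $107,250.
Stacking rule: highest base plus 25% of each additional charge. Highest is witness intimidation at $107,250. Additional: $4,300 × 25% = $1,075. Combined base = $107,250 + $1,075 = $108,325.
Two or more prior felony convictions (+15%): $108,325 × 1.15 = $124,573.75.
Verified full-time employment (−20%): $124,573.75 × 0.8 = $99,659.
Defendant is a documented gang member (+$24,000 flat): $99,659 + $24,000 = $123,659.
Defendant has an out-of-state residence (+$2,000 flat): $123,659 + $2,000 = $125,659.
$125,659 is within the $350,000 maximum.

$125,659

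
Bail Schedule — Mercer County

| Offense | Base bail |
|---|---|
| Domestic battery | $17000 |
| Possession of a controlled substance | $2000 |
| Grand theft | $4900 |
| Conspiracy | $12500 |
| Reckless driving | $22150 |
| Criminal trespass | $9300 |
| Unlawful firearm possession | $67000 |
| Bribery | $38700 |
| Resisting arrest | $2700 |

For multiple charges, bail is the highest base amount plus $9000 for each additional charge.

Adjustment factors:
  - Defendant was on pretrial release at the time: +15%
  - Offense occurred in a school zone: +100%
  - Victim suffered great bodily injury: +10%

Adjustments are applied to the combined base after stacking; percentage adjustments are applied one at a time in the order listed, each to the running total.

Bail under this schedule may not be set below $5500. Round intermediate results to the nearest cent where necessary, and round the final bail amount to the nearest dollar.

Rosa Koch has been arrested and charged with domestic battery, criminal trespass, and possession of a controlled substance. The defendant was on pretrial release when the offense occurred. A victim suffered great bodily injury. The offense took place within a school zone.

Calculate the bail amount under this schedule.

$88550

Base amounts from the schedule: domestic battery $17000; criminal trespass $9300; possession of a controlled substance $2000.
Stacking rule: highest base plus $9000 per additional charge. Highest is domestic battery at $17000; 2 additional charges → +$18000. Combined base = $35000.
Defendant was on pretrial release at the time (+15%): $35000 × 1.15 = $40250.
Offense occurred in a school zone (+100%): $40250 × 2 = $80500.
Victim suffered great bodily injury (+10%): $80500 × 1.1 = $88550.
$88550 is at or above the $5500 minimum.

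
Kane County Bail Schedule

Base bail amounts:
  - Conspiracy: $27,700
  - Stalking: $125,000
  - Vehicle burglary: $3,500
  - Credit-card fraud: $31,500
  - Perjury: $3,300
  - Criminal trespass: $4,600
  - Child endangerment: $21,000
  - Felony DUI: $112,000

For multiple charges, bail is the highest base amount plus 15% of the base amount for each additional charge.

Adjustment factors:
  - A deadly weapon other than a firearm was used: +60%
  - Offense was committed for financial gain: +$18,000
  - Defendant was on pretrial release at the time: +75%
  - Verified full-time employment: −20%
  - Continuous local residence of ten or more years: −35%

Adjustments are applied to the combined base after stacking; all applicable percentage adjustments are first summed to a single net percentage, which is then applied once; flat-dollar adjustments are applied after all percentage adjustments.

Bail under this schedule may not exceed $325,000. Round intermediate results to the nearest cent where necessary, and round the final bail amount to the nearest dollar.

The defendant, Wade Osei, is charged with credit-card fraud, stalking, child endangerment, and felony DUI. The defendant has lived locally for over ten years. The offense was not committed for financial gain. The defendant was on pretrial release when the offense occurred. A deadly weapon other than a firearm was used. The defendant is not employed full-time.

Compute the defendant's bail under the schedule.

$299,350

Base amounts from the schedule: credit-card fraud $31,500; stalking $125,000; child endangerment $21,000; felony DUI $112,000.
Stacking rule: highest base plus 15% of each additional charge. Highest is stalking at $125,000. Additional: $31,500 × 15% = $4,725; $21,000 × 15% = $3,150; $112,000 × 15% = $16,800. Combined base = $125,000 + $24,675 = $149,675.
Net percentage adjustment: +60% +75% −35% = +100%. $149,675 × 2 = $299,350.
$299,350 is within the $325,000 maximum.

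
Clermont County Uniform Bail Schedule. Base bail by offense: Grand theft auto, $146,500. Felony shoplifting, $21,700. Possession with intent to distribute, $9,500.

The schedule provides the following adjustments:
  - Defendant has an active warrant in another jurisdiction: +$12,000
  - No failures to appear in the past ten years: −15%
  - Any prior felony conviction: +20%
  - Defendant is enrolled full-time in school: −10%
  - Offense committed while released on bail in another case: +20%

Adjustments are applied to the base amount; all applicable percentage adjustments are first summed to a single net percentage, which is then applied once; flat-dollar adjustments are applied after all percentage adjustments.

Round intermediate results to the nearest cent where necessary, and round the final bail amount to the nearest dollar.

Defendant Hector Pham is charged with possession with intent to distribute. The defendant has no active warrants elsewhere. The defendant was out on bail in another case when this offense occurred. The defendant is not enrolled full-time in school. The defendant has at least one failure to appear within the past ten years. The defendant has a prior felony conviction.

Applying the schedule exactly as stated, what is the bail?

Base amounts from the schedule: possession with intent to distribute $9,500.
Single charge. Combined base = $9,500.
Net percentage adjustment: +20% +20% = +40%. $9,500 × 1.4 = $13,300.

$13,300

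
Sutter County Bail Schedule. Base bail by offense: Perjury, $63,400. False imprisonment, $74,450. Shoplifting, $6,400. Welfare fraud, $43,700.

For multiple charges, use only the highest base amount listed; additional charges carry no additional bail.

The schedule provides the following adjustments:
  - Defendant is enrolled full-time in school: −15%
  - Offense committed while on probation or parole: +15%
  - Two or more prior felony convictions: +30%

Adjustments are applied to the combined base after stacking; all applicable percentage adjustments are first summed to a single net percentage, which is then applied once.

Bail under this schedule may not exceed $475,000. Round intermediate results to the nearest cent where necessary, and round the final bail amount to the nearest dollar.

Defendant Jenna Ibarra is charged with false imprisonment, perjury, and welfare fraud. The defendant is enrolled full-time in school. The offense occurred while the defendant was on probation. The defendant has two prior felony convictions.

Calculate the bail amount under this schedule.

$96,785

Base amounts from the schedule: false imprisonment $74,450; perjury $63,400; welfare fraud $43,700.
Stacking rule: use the highest base only. Highest is false imprisonment at $74,450. Combined base = $74,450.
Net percentage adjustment: −15% +15% +30% = +30%. $74,450 × 1.3 = $96,785.
$96,785 is within the $475,000 maximum.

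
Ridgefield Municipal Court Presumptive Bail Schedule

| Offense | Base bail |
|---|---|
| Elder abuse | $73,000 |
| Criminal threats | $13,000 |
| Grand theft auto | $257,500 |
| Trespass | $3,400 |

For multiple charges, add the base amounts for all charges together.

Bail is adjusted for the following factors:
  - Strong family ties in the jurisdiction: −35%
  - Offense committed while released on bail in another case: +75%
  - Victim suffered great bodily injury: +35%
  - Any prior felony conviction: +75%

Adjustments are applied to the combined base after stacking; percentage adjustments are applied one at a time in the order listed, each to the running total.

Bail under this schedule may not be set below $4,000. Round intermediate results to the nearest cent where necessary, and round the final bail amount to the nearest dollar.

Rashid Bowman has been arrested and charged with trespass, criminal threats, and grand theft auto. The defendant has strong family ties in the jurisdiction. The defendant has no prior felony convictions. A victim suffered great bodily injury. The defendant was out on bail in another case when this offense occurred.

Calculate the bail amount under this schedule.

$420,608

Base amounts from the schedule: trespass $3,400; criminal threats $13,000; grand theft auto $257,500.
Stacking rule: sum of all bases. $3,400 + $13,000 + $257,500 = $273,900.
Strong family ties in the jurisdiction (−35%): $273,900 × 0.65 = $178,035.
Offense committed while released on bail in another case (+75%): $178,035 × 1.75 = $311,561.25.
Victim suffered great bodily injury (+35%): $311,561.25 × 1.35 = $420,607.69.
$420,607.69 is at or above the $4,000 minimum.
Rounded to the nearest dollar: $420,608.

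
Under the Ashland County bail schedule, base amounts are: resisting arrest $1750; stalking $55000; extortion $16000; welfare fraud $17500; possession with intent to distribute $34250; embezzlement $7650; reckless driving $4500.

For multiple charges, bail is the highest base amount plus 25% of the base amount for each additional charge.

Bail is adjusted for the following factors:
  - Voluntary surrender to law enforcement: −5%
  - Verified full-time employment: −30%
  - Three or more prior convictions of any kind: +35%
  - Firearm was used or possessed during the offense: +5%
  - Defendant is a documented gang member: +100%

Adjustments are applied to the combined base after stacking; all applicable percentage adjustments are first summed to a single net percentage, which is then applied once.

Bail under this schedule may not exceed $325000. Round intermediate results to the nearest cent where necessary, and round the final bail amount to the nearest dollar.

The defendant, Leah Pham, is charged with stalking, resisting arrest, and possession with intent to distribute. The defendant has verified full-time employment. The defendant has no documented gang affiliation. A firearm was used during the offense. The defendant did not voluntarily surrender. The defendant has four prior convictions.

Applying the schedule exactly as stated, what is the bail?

$70400

Base amounts from the schedule: stalking $55000; resisting arrest $1750; possession with intent to distribute $34250.
Stacking rule: highest base plus 25% of each additional charge. Highest is stalking at $55000. Additional: $1750 × 25% = $437.50; $34250 × 25% = $8562.50. Combined base = $55000 + $9000 = $64000.
Net percentage adjustment: −30% +35% +5% = +10%. $64000 × 1.1 = $70400.
$70400 is within the $325000 maximum.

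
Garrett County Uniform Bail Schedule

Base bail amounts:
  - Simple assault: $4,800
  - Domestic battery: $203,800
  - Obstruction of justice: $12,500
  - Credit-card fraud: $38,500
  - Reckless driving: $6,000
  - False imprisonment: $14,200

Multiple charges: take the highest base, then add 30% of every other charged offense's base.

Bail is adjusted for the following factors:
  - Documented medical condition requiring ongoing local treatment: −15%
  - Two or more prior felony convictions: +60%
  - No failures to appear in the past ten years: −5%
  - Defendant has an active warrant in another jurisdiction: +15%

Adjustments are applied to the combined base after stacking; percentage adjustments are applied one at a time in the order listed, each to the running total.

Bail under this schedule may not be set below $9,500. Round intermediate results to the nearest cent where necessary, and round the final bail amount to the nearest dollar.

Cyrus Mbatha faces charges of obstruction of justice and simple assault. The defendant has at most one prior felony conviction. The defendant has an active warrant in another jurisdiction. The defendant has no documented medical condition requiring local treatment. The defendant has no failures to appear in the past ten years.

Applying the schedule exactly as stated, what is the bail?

Base amounts from the schedule: obstruction of justice $12,500; simple assault $4,800.
Stacking rule: highest base plus 30% of each additional charge. Highest is obstruction of justice at $12,500. Additional: $4,800 × 30% = $1,440. Combined base = $12,500 + $1,440 = $13,940.
No failures to appear in the past ten years (−5%): $13,940 × 0.95 = $13,243.
Defendant has an active warrant in another jurisdiction (+15%): $13,243 × 1.15 = $15,229.45.
$15,229.45 is at or above the $9,500 minimum.
Rounded to the nearest dollar: $15,229.

$15,229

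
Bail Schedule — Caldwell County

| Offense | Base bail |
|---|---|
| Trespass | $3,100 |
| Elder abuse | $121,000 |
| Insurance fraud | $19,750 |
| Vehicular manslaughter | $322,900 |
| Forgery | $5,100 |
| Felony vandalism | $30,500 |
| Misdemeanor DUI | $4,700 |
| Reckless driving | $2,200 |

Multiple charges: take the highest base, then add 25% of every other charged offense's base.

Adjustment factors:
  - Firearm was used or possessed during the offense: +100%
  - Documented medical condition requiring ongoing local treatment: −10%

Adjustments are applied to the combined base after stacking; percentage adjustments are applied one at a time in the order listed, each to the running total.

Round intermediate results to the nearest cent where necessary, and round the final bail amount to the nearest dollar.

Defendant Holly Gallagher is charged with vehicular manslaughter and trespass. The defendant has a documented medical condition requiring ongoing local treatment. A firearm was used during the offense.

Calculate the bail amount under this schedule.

Base amounts from the schedule: vehicular manslaughter $322,900; trespass $3,100.
Stacking rule: highest base plus 25% of each additional charge. Highest is vehicular manslaughter at $322,900. Additional: $3,100 × 25% = $775. Combined base = $322,900 + $775 = $323,675.
Firearm was used or possessed during the offense (+100%): $323,675 × 2 = $647,350.
Documented medical condition requiring ongoing local treatment (−10%): $647,350 × 0.9 = $582,615.

$582,615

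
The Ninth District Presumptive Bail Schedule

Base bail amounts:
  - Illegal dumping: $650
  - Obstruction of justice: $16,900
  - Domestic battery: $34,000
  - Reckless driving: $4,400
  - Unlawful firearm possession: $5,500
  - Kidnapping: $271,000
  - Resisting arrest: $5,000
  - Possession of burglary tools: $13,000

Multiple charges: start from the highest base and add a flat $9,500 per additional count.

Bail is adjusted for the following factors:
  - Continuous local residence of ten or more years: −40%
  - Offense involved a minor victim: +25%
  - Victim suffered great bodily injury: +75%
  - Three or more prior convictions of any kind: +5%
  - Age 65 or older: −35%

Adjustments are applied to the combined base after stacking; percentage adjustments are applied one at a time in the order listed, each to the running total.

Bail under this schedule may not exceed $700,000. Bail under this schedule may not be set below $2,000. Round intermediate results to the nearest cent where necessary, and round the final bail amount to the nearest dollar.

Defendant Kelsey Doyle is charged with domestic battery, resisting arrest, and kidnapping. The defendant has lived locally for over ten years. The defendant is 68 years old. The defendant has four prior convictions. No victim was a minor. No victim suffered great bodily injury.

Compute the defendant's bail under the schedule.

$118,755

Base amounts from the schedule: domestic battery $34,000; resisting arrest $5,000; kidnapping $271,000.
Stacking rule: highest base plus $9,500 per additional charge. Highest is kidnapping at $271,000; 2 additional charges → +$19,000. Combined base = $290,000.
Continuous local residence of ten or more years (−40%): $290,000 × 0.6 = $174,000.
Three or more prior convictions of any kind (+5%): $174,000 × 1.05 = $182,700.
Age 65 or older (−35%): $182,700 × 0.65 = $118,755.
$118,755 is within the $700,000 maximum.
$118,755 is at or above the $2,000 minimum.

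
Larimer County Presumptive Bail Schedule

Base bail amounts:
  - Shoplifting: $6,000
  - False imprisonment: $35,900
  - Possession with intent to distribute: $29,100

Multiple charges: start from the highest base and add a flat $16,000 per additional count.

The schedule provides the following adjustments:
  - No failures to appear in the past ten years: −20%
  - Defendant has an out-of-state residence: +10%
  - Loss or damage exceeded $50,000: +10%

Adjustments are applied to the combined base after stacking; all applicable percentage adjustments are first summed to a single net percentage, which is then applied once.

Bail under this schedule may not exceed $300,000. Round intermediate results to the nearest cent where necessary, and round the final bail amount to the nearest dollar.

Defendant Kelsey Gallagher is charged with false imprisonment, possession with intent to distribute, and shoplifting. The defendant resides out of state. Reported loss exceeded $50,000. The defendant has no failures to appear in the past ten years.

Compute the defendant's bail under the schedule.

Base amounts from the schedule: false imprisonment $35,900; possession with intent to distribute $29,100; shoplifting $6,000.
Stacking rule: highest base plus $16,000 per additional charge. Highest is false imprisonment at $35,900; 2 additional charges → +$32,000. Combined base = $67,900.
Net percentage adjustment: −20% +10% +10% = +0%. $67,900 × 1 = $67,900.
$67,900 is within the $300,000 maximum.

$67,900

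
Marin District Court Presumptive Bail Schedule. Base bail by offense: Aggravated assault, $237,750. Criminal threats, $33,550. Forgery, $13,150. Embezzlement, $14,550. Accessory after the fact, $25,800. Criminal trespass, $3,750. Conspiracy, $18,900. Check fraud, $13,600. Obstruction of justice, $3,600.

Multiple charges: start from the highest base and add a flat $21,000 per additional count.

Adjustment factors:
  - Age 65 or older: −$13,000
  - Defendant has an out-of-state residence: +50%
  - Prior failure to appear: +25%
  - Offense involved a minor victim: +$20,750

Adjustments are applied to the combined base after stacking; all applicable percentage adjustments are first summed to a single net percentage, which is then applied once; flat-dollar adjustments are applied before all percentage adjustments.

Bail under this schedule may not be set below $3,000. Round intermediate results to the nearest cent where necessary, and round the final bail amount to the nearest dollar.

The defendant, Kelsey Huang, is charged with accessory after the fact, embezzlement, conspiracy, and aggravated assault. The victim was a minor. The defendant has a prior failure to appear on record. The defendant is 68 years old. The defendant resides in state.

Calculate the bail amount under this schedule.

Base amounts from the schedule: accessory after the fact $25,800; embezzlement $14,550; conspiracy $18,900; aggravated assault $237,750.
Stacking rule: highest base plus $21,000 per additional charge. Highest is aggravated assault at $237,750; 3 additional charges → +$63,000. Combined base = $300,750.
Age 65 or older (−$13,000 flat): $300,750 − $13,000 = $287,750.
Offense involved a minor victim (+$20,750 flat): $287,750 + $20,750 = $308,500.
Prior failure to appear (+25%): $308,500 × 1.25 = $385,625.
$385,625 is at or above the $3,000 minimum.

$385,625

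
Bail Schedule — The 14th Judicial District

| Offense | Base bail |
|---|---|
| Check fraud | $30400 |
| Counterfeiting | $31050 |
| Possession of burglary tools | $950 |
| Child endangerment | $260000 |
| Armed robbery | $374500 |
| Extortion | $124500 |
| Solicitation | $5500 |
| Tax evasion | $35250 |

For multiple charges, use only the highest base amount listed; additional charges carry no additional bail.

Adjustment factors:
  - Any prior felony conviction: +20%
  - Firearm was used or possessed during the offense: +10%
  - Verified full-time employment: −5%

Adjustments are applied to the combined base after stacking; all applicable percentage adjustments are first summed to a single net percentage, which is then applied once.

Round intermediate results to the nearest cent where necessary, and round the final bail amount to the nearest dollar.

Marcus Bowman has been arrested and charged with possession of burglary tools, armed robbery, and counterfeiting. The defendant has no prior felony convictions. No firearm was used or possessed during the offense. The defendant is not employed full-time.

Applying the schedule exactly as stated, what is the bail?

$374500

Base amounts from the schedule: possession of burglary tools $950; armed robbery $374500; counterfeiting $31050.
Stacking rule: use the highest base only. Highest is armed robbery at $374500. Combined base = $374500.
No adjustment factors apply to this defendant.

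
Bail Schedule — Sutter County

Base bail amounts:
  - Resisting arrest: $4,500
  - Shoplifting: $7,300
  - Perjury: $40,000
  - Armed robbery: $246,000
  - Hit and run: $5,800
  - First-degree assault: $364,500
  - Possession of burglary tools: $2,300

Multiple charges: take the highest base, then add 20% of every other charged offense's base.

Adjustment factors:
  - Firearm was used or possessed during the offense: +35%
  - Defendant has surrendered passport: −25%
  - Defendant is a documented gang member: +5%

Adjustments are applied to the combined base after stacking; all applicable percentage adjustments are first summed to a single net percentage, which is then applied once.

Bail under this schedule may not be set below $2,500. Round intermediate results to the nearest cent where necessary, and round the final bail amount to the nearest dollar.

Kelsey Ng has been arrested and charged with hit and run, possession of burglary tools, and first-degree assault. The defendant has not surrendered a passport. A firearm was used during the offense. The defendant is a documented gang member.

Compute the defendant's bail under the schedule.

$512,568

Base amounts from the schedule: hit and run $5,800; possession of burglary tools $2,300; first-degree assault $364,500.
Stacking rule: highest base plus 20% of each additional charge. Highest is first-degree assault at $364,500. Additional: $5,800 × 20% = $1,160; $2,300 × 20% = $460. Combined base = $364,500 + $1,620 = $366,120.
Net percentage adjustment: +35% +5% = +40%. $366,120 × 1.4 = $512,568.
$512,568 is at or above the $2,500 minimum.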